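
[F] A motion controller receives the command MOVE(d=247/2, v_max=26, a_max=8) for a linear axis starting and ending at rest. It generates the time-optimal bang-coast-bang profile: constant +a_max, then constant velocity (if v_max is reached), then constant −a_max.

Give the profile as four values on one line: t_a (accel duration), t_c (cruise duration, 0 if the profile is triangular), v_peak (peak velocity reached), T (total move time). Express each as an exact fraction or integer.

vₘ²/aₘ = 26²/8 = 169/2
247/2 ≥ 169/2 → trapezoidal
t_a = 26/8 = 13/4; v_peak = 26
d_cruise = 247/2 − 169/2 = 39; t_c = 39/26 = 3/2
T = 2·13/4 + 3/2 = 8

t_a=13/4 t_c=3/2 v_peak=26 T=8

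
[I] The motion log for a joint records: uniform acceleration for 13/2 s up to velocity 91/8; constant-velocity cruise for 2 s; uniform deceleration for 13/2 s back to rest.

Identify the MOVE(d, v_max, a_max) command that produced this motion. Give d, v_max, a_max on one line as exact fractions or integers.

a_max = (91/8)/(13/2) = 7/4
d_a = ½·91/8·13/2 = 1183/32; d_c = 91/8·2 = 91/4
d = 2·1183/32 + 91/4 = 1547/16
t_c = 2 > 0 ⇒ limit active, v_max = 91/8

d=1547/16 v_max=91/8 a_max=7/4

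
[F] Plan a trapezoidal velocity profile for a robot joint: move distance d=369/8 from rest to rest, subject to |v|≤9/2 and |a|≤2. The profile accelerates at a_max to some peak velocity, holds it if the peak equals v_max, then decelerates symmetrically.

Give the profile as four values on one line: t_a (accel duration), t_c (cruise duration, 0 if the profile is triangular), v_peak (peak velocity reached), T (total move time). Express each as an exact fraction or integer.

t_a=9/4 t_c=8 v_peak=9/2 T=25/2

v_max²/a_max = (9/2)²/2 = 81/8
369/8 ≥ 81/8 → trapezoidal
t_a = (9/2)/2 = 9/4; v_peak = 9/2
d_cruise = 369/8 − 81/8 = 36; t_c = 36/(9/2) = 8
T = 2·9/4 + 8 = 25/2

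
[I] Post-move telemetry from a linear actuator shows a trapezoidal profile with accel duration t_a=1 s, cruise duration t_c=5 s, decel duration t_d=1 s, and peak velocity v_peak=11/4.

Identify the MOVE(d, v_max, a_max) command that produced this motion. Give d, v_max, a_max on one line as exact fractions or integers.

d=33/2 v_max=11/4 a_max=11/4

a_max = (11/4)/1 = 11/4
d_a = ½·11/4·1 = 11/8; d_c = 11/4·5 = 55/4
d = 2·11/8 + 55/4 = 33/2
t_c = 5 > 0 → v_max = v_peak = 11/4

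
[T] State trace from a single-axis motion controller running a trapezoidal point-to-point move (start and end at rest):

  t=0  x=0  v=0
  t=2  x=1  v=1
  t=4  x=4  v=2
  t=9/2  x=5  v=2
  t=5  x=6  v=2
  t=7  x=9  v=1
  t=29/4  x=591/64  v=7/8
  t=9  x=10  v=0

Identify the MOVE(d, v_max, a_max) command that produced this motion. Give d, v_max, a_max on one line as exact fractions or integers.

final state: t=9, x=10, v=0 → d = 10
a_max = (1−0)/(2−0) = 1/2
max v = 2 over t∈[4,5] → v_max = 2
check: 2·(4+1) = 10 ✓

d=10 v_max=2 a_max=1/2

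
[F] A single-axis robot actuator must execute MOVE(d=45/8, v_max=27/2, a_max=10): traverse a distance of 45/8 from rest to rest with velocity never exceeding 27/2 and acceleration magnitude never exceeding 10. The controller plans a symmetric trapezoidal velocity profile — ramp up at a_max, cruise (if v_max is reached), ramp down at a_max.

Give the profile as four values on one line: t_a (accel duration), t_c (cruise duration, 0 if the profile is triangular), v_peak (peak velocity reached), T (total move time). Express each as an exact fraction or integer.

t_a=3/4 t_c=0 v_peak=15/2 T=3/2

v_max²/a_max = (27/2)²/10 = 729/40
45/8 < 729/40 → triangular
v_peak = √(45/8·10) = √(225/4) = 15/2
t_a = (15/2)/10 = 3/4; t_c = 0
T = 2·3/4 = 3/2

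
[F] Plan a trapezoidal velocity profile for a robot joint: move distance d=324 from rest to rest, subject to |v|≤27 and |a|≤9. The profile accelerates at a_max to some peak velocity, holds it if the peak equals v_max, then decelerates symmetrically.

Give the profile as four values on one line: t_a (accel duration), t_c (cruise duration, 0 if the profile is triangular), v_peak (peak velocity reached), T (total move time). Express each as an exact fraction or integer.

vₘ²/aₘ = 27²/9 = 81
324 ≥ 81 → trapezoidal
t_a = 27/9 = 3; v_peak = 27
d_cruise = 324 − 81 = 243; t_c = 243/27 = 9
T = 2·3 + 9 = 15

t_a=3 t_c=9 v_peak=27 T=15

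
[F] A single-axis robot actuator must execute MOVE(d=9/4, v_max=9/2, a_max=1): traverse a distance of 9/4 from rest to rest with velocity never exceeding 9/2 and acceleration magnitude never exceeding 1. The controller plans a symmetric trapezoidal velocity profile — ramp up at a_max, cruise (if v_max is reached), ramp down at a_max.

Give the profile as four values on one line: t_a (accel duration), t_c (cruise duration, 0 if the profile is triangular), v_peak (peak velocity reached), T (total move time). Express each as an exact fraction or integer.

v_max²/a_max = (9/2)²/1 = 81/4
9/4 < 81/4 so t_c = 0
v_peak = √(9/4·1) = √(9/4) = 3/2
t_a = (3/2)/1 = 3/2; t_c = 0
T = 2·3/2 = 3

t_a=3/2 t_c=0 v_peak=3/2 T=3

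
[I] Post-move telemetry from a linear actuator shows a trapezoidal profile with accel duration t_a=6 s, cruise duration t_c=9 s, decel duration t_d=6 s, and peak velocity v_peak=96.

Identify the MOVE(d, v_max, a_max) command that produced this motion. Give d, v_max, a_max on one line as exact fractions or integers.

d=1440 v_max=96 a_max=16

a_max = 96/6 = 16
d_a = ½·96·6 = 288; d_c = 96·9 = 864
d = 2·288 + 864 = 1440
t_c = 9 > 0 so v_max = 96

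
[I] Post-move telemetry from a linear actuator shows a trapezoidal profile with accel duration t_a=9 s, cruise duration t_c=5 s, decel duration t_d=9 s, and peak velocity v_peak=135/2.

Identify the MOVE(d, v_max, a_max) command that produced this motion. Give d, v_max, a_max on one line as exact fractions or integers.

d=945 v_max=135/2 a_max=15/2

a_max = (135/2)/9 = 15/2
d_a = ½·135/2·9 = 1215/4; d_c = 135/2·5 = 675/2
d = 2·1215/4 + 675/2 = 945
t_c = 5 > 0 → v_max = v_peak = 135/2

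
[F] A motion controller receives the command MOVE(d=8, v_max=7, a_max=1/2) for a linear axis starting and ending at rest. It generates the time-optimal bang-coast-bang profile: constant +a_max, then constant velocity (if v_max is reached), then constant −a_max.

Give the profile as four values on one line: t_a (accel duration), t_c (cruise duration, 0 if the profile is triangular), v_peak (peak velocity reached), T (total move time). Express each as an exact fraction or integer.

t_a=4 t_c=0 v_peak=2 T=8

v_max²/a_max = 7²/(1/2) = 98
8 < 98 → triangular
v_peak = √(8·1/2) = √4 = 2
t_a = 2/(1/2) = 4; t_c = 0
T = 2·4 = 8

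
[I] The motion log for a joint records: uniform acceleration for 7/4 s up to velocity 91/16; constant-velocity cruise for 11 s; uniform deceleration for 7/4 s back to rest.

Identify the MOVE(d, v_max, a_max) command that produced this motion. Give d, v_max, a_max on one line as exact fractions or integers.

a_max = (91/16)/(7/4) = 13/4
d_a = ½·91/16·7/4 = 637/128; d_c = 91/16·11 = 1001/16
d = 2·637/128 + 1001/16 = 4641/64
t_c = 11 > 0 ⇒ limit active, v_max = 91/16

d=4641/64 v_max=91/16 a_max=13/4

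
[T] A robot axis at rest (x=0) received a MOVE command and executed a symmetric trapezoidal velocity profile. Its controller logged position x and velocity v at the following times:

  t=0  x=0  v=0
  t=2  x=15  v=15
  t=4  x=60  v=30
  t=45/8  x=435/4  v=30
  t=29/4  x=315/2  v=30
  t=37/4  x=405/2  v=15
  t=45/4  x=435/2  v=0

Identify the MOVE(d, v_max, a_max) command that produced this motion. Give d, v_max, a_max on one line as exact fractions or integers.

final state: t=45/4, x=435/2, v=0 → d = 435/2
a_max = (15−0)/(2−0) = 15/2
max v = 30 over t∈[4,29/4] → v_max = 30
check: 30·(4+13/4) = 435/2 ✓

d=435/2 v_max=30 a_max=15/2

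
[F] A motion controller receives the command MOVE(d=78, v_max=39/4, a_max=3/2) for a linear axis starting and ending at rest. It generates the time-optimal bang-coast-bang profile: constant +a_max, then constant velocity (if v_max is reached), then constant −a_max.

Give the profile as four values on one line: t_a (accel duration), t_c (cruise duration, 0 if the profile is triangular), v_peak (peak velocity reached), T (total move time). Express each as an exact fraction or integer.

t_a=13/2 t_c=3/2 v_peak=39/4 T=29/2

vₘ²/aₘ = (39/4)²/(3/2) = 507/8
78 ≥ 507/8 → trapezoidal
t_a = (39/4)/(3/2) = 13/2; v_peak = 39/4
d_cruise = 78 − 507/8 = 117/8; t_c = (117/8)/(39/4) = 3/2
T = 2·13/2 + 3/2 = 29/2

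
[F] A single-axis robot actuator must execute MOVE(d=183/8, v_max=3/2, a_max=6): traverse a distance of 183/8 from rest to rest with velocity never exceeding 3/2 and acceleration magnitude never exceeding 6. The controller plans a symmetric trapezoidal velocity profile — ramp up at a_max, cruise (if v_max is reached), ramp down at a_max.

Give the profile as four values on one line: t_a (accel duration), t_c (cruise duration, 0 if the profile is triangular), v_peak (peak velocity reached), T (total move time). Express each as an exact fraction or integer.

v_max²/a_max = (3/2)²/6 = 3/8
183/8 ≥ 3/8 → trapezoidal
t_a = (3/2)/6 = 1/4; v_peak = 3/2
d_cruise = 183/8 − 3/8 = 45/2; t_c = (45/2)/(3/2) = 15
T = 2·1/4 + 15 = 31/2

t_a=1/4 t_c=15 v_peak=3/2 T=31/2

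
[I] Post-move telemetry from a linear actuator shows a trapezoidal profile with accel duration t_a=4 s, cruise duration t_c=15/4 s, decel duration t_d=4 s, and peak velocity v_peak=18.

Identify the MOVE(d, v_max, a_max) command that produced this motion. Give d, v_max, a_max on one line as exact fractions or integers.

a_max = 18/4 = 9/2
d_a = ½·18·4 = 36; d_c = 18·15/4 = 135/2
d = 2·36 + 135/2 = 279/2
t_c = 15/4 > 0 so v_max = 18

d=279/2 v_max=18 a_max=9/2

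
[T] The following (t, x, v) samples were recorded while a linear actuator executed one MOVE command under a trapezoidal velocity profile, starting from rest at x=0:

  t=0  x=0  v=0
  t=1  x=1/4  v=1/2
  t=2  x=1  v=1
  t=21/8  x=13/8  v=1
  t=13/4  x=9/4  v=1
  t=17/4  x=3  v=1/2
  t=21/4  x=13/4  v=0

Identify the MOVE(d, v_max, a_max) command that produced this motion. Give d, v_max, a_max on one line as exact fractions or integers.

final state: t=21/4, x=13/4, v=0 → d = 13/4
a_max = (1/2−0)/(1−0) = 1/2
max v = 1 over t∈[2,13/4] → v_max = 1
check: 1·(2+5/4) = 13/4 ✓

d=13/4 v_max=1 a_max=1/2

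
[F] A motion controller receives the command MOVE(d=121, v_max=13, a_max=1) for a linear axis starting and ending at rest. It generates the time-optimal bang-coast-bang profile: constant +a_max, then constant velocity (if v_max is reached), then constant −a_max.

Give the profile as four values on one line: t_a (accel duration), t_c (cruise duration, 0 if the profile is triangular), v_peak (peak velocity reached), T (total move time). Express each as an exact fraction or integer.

t_a=11 t_c=0 v_peak=11 T=22

vₘ²/aₘ = 13²/1 = 169
121 < 169 so t_c = 0
v_peak = √(121·1) = √121 = 11
t_a = 11/1 = 11; t_c = 0
T = 2·11 = 22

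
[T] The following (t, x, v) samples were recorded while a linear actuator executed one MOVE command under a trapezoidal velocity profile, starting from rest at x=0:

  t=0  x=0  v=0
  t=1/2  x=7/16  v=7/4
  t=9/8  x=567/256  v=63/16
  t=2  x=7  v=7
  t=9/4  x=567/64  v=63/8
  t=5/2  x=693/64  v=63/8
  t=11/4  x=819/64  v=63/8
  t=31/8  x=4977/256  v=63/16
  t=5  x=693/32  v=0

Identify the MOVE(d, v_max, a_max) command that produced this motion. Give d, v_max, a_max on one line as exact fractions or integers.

final state: t=5, x=693/32, v=0 → d = 693/32
a_max = (7/4−0)/(1/2−0) = 7/2
max v = 63/8 over t∈[9/4,11/4] → v_max = 63/8
check: 63/8·(9/4+1/2) = 693/32 ✓

d=693/32 v_max=63/8 a_max=7/2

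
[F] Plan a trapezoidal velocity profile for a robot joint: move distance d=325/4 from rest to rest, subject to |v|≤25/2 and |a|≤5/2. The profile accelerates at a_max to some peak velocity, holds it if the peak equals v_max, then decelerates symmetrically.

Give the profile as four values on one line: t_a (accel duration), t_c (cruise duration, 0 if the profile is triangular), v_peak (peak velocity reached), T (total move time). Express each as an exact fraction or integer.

v_max²/a_max = (25/2)²/(5/2) = 125/2
325/4 ≥ 125/2 → trapezoidal
t_a = (25/2)/(5/2) = 5; v_peak = 25/2
d_cruise = 325/4 − 125/2 = 75/4; t_c = (75/4)/(25/2) = 3/2
T = 2·5 + 3/2 = 23/2

t_a=5 t_c=3/2 v_peak=25/2 T=23/2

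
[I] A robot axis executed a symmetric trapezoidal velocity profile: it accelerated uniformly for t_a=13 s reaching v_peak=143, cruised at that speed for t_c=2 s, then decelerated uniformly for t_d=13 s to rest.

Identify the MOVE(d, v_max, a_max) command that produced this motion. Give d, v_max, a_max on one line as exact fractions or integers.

d=2145 v_max=143 a_max=11

a_max = 143/13 = 11
d_a = ½·143·13 = 1859/2; d_c = 143·2 = 286
d = 2·1859/2 + 286 = 2145
t_c = 2 > 0 so v_max = 143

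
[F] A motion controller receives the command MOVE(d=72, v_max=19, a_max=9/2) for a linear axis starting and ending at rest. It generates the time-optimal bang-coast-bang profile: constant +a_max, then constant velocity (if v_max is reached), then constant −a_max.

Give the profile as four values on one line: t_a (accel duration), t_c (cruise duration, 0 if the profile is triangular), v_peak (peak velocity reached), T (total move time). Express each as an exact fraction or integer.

(v_max)²/a_max = 19²/(9/2) = 722/9
72 < 722/9 so t_c = 0
v_peak = √(72·9/2) = √324 = 18
t_a = 18/(9/2) = 4; t_c = 0
T = 2·4 = 8

t_a=4 t_c=0 v_peak=18 T=8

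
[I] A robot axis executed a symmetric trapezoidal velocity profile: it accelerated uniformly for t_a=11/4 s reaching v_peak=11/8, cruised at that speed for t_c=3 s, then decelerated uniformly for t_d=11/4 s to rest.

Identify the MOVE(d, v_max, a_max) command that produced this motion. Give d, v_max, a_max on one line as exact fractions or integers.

d=253/32 v_max=11/8 a_max=1/2

a_max = (11/8)/(11/4) = 1/2
d_a = ½·11/8·11/4 = 121/64; d_c = 11/8·3 = 33/8
d = 2·121/64 + 33/8 = 253/32
t_c = 3 > 0 ⇒ limit active, v_max = 11/8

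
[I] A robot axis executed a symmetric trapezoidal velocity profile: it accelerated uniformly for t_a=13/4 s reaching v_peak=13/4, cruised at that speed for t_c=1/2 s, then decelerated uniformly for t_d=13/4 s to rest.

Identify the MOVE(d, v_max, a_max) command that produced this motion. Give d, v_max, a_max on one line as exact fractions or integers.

d=195/16 v_max=13/4 a_max=1

a_max = (13/4)/(13/4) = 1
d_a = ½·13/4·13/4 = 169/32; d_c = 13/4·1/2 = 13/8
d = 2·169/32 + 13/8 = 195/16
t_c = 1/2 > 0 → v_max = v_peak = 13/4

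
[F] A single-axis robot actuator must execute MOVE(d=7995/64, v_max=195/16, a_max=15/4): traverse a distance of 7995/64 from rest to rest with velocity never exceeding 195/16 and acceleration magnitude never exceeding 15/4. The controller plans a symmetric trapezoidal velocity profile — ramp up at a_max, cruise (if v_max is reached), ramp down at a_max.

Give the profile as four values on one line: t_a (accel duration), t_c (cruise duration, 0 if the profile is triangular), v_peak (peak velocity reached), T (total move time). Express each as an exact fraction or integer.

t_a=13/4 t_c=7 v_peak=195/16 T=27/2

v_max²/a_max = (195/16)²/(15/4) = 2535/64
7995/64 ≥ 2535/64 → trapezoidal
t_a = (195/16)/(15/4) = 13/4; v_peak = 195/16
d_cruise = 7995/64 − 2535/64 = 1365/16; t_c = (1365/16)/(195/16) = 7
T = 2·13/4 + 7 = 27/2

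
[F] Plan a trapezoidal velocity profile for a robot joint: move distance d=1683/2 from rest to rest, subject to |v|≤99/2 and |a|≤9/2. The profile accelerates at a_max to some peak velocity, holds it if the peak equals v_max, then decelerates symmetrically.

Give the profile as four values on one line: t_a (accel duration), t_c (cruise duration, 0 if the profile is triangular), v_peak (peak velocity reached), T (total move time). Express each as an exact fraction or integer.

t_a=11 t_c=6 v_peak=99/2 T=28

(v_max)²/a_max = (99/2)²/(9/2) = 1089/2
1683/2 ≥ 1089/2 → trapezoidal
t_a = (99/2)/(9/2) = 11; v_peak = 99/2
d_cruise = 1683/2 − 1089/2 = 297; t_c = 297/(99/2) = 6
T = 2·11 + 6 = 28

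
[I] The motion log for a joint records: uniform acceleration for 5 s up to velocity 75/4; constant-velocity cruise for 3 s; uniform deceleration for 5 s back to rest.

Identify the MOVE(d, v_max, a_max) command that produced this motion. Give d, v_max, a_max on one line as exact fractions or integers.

d=150 v_max=75/4 a_max=15/4

a_max = (75/4)/5 = 15/4
d_a = ½·75/4·5 = 375/8; d_c = 75/4·3 = 225/4
d = 2·375/8 + 225/4 = 150
t_c = 3 > 0 so v_max = 75/4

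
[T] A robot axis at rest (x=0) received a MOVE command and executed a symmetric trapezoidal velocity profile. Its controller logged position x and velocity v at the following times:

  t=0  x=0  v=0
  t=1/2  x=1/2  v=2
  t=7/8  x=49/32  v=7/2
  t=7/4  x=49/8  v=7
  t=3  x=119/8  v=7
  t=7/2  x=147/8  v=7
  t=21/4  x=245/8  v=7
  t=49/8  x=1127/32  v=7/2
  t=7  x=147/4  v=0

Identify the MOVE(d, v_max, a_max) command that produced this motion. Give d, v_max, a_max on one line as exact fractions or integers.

d=147/4 v_max=7 a_max=4

final state: t=7, x=147/4, v=0 → d = 147/4
a_max = (2−0)/(1/2−0) = 4
max v = 7 over t∈[7/4,21/4] → v_max = 7
check: 7·(7/4+7/2) = 147/4 ✓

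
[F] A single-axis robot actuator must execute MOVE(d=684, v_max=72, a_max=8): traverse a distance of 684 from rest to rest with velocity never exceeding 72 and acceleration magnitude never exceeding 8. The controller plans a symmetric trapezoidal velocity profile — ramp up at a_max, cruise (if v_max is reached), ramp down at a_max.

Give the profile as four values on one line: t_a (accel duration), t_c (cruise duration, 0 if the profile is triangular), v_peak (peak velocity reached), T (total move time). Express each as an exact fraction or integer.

t_a=9 t_c=1/2 v_peak=72 T=37/2

v_max²/a_max = 72²/8 = 648
684 ≥ 648 → trapezoidal
t_a = 72/8 = 9; v_peak = 72
d_cruise = 684 − 648 = 36; t_c = 36/72 = 1/2
T = 2·9 + 1/2 = 37/2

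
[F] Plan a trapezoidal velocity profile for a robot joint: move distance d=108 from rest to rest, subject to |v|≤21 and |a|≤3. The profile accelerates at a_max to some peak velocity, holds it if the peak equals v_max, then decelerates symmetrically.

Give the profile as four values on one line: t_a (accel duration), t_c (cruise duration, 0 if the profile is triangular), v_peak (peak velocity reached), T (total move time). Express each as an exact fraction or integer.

t_a=6 t_c=0 v_peak=18 T=12

(v_max)²/a_max = 21²/3 = 147
108 < 147 → triangular
v_peak = √(108·3) = √324 = 18
t_a = 18/3 = 6; t_c = 0
T = 2·6 = 12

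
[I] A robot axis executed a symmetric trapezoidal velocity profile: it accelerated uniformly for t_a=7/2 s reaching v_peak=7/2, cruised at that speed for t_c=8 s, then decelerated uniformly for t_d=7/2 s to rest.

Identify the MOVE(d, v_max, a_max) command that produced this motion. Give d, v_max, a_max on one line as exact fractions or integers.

a_max = (7/2)/(7/2) = 1
d_a = ½·7/2·7/2 = 49/8; d_c = 7/2·8 = 28
d = 2·49/8 + 28 = 161/4
t_c = 8 > 0 ⇒ limit active, v_max = 7/2

d=161/4 v_max=7/2 a_max=1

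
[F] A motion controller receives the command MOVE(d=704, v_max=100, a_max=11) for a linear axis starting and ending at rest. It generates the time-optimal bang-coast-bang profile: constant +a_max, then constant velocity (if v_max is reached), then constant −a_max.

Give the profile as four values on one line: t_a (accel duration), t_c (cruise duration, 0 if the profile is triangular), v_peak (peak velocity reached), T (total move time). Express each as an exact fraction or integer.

vₘ²/aₘ = 100²/11 = 10000/11
704 < 10000/11 ⇒ no cruise
v_peak = √(704·11) = √7744 = 88
t_a = 88/11 = 8; t_c = 0
T = 2·8 = 16

t_a=8 t_c=0 v_peak=88 T=16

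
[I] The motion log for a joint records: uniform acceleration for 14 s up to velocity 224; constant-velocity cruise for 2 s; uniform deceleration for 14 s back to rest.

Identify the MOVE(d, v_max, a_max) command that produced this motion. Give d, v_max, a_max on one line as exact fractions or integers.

d=3584 v_max=224 a_max=16

a_max = 224/14 = 16
d_a = ½·224·14 = 1568; d_c = 224·2 = 448
d = 2·1568 + 448 = 3584
t_c = 2 > 0 so v_max = 224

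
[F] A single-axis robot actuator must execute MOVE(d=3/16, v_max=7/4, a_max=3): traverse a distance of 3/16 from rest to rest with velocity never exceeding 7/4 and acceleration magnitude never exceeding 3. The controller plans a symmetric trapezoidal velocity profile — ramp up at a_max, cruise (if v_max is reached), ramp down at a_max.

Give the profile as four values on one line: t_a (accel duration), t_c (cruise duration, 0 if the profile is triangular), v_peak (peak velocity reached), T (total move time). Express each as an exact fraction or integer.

v_max²/a_max = (7/4)²/3 = 49/48
3/16 < 49/48 ⇒ no cruise
v_peak = √(3/16·3) = √(9/16) = 3/4
t_a = (3/4)/3 = 1/4; t_c = 0
T = 2·1/4 = 1/2

t_a=1/4 t_c=0 v_peak=3/4 T=1/2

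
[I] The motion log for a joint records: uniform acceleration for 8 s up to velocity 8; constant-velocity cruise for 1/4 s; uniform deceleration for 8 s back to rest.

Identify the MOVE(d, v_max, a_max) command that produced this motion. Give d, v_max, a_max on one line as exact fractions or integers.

a_max = 8/8 = 1
d_a = ½·8·8 = 32; d_c = 8·1/4 = 2
d = 2·32 + 2 = 66
t_c = 1/4 > 0 ⇒ limit active, v_max = 8

d=66 v_max=8 a_max=1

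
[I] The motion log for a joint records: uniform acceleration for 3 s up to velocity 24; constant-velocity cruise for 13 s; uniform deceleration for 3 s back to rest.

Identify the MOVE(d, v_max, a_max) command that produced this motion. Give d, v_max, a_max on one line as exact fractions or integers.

d=384 v_max=24 a_max=8

a_max = 24/3 = 8
d_a = ½·24·3 = 36; d_c = 24·13 = 312
d = 2·36 + 312 = 384
t_c = 13 > 0 so v_max = 24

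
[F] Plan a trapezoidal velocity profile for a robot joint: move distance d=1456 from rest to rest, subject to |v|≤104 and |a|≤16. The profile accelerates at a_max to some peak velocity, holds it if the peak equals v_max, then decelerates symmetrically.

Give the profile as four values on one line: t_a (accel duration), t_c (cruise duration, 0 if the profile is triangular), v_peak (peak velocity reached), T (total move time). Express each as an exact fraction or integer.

t_a=13/2 t_c=15/2 v_peak=104 T=41/2

v_max²/a_max = 104²/16 = 676
1456 ≥ 676 ⇒ cruise phase
t_a = 104/16 = 13/2; v_peak = 104
d_cruise = 1456 − 676 = 780; t_c = 780/104 = 15/2
T = 2·13/2 + 15/2 = 41/2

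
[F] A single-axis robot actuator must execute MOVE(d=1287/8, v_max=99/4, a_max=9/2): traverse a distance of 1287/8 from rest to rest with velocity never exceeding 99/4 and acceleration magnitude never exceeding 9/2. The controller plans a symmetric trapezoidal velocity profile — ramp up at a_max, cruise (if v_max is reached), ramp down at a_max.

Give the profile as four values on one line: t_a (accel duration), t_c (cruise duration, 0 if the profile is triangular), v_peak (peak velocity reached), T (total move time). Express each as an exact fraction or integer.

t_a=11/2 t_c=1 v_peak=99/4 T=12

vₘ²/aₘ = (99/4)²/(9/2) = 1089/8
1287/8 ≥ 1089/8 → trapezoidal
t_a = (99/4)/(9/2) = 11/2; v_peak = 99/4
d_cruise = 1287/8 − 1089/8 = 99/4; t_c = (99/4)/(99/4) = 1
T = 2·11/2 + 1 = 12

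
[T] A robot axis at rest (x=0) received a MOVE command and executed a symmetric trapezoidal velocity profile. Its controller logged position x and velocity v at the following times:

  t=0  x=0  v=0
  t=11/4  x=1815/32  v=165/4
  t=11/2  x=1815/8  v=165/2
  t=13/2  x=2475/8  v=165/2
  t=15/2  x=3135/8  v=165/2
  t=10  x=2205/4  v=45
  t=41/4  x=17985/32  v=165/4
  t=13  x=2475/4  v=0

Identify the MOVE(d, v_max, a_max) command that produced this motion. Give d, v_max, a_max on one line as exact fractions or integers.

final state: t=13, x=2475/4, v=0 → d = 2475/4
a_max = (165/4−0)/(11/4−0) = 15
max v = 165/2 over t∈[11/2,15/2] → v_max = 165/2
check: 165/2·(11/2+2) = 2475/4 ✓

d=2475/4 v_max=165/2 a_max=15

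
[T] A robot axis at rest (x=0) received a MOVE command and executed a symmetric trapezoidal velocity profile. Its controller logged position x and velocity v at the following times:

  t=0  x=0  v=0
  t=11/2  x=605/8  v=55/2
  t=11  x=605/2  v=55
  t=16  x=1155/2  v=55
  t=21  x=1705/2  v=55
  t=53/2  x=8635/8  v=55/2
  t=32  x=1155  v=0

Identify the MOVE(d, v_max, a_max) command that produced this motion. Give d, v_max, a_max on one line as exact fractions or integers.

final state: t=32, x=1155, v=0 → d = 1155
a_max = (55/2−0)/(11/2−0) = 5
max v = 55 over t∈[11,21] → v_max = 55
check: 55·(11+10) = 1155 ✓

d=1155 v_max=55 a_max=5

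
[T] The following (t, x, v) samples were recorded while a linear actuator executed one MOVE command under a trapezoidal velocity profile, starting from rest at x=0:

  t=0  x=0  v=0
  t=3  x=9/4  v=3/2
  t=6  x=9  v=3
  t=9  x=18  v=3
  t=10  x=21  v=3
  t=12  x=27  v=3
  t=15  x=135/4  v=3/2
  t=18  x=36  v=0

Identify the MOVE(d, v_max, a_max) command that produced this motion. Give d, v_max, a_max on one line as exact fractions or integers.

d=36 v_max=3 a_max=1/2

final state: t=18, x=36, v=0 → d = 36
a_max = (3/2−0)/(3−0) = 1/2
max v = 3 over t∈[6,12] → v_max = 3
check: 3·(6+6) = 36 ✓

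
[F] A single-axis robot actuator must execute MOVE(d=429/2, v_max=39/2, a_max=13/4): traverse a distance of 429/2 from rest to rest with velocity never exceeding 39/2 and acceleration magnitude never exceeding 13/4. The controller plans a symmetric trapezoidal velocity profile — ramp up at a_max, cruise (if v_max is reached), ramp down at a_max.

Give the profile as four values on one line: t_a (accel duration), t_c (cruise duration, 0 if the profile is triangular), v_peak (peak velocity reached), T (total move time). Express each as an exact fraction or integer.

v_max²/a_max = (39/2)²/(13/4) = 117
429/2 ≥ 117 so v_max reached
t_a = (39/2)/(13/4) = 6; v_peak = 39/2
d_cruise = 429/2 − 117 = 195/2; t_c = (195/2)/(39/2) = 5
T = 2·6 + 5 = 17

t_a=6 t_c=5 v_peak=39/2 T=17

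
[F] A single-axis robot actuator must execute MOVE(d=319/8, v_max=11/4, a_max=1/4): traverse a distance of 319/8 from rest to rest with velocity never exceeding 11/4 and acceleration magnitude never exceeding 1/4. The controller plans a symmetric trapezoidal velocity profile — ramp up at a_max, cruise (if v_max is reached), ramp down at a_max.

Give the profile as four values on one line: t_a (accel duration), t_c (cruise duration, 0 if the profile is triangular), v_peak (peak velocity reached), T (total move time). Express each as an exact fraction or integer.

(v_max)²/a_max = (11/4)²/(1/4) = 121/4
319/8 ≥ 121/4 → trapezoidal
t_a = (11/4)/(1/4) = 11; v_peak = 11/4
d_cruise = 319/8 − 121/4 = 77/8; t_c = (77/8)/(11/4) = 7/2
T = 2·11 + 7/2 = 51/2

t_a=11 t_c=7/2 v_peak=11/4 T=51/2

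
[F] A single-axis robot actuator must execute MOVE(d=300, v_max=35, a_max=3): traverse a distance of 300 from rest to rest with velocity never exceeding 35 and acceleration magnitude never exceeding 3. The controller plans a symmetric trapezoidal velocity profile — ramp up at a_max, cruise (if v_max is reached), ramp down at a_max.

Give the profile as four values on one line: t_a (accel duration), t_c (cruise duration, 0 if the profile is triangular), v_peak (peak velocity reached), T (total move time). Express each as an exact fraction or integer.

t_a=10 t_c=0 v_peak=30 T=20

(v_max)²/a_max = 35²/3 = 1225/3
300 < 1225/3 → triangular
v_peak = √(300·3) = √900 = 30
t_a = 30/3 = 10; t_c = 0
T = 2·10 = 20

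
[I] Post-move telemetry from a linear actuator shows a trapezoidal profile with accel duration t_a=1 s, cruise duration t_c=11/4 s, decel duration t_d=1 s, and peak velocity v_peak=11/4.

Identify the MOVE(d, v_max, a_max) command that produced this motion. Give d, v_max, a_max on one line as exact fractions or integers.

d=165/16 v_max=11/4 a_max=11/4

a_max = (11/4)/1 = 11/4
d_a = ½·11/4·1 = 11/8; d_c = 11/4·11/4 = 121/16
d = 2·11/8 + 121/16 = 165/16
t_c = 11/4 > 0 so v_max = 11/4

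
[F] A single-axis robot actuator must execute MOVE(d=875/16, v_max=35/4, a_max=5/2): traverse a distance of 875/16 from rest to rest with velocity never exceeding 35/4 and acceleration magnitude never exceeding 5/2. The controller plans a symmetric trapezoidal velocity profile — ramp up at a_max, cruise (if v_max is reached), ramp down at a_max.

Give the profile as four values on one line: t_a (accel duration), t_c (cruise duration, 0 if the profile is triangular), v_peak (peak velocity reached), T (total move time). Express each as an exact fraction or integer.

vₘ²/aₘ = (35/4)²/(5/2) = 245/8
875/16 ≥ 245/8 → trapezoidal
t_a = (35/4)/(5/2) = 7/2; v_peak = 35/4
d_cruise = 875/16 − 245/8 = 385/16; t_c = (385/16)/(35/4) = 11/4
T = 2·7/2 + 11/4 = 39/4

t_a=7/2 t_c=11/4 v_peak=35/4 T=39/4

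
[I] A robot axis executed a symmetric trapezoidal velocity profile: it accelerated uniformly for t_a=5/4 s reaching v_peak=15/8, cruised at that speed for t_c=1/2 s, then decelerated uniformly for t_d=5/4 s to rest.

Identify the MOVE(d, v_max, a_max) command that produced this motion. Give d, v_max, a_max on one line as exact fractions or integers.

d=105/32 v_max=15/8 a_max=3/2

a_max = (15/8)/(5/4) = 3/2
d_a = ½·15/8·5/4 = 75/64; d_c = 15/8·1/2 = 15/16
d = 2·75/64 + 15/16 = 105/32
t_c = 1/2 > 0 so v_max = 15/8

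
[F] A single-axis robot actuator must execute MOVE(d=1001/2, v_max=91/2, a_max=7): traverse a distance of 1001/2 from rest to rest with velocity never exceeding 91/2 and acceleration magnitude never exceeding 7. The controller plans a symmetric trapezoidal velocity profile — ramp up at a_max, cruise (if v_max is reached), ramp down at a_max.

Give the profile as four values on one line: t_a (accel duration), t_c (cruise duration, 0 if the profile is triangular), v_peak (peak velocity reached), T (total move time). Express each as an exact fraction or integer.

(v_max)²/a_max = (91/2)²/7 = 1183/4
1001/2 ≥ 1183/4 → trapezoidal
t_a = (91/2)/7 = 13/2; v_peak = 91/2
d_cruise = 1001/2 − 1183/4 = 819/4; t_c = (819/4)/(91/2) = 9/2
T = 2·13/2 + 9/2 = 35/2

t_a=13/2 t_c=9/2 v_peak=91/2 T=35/2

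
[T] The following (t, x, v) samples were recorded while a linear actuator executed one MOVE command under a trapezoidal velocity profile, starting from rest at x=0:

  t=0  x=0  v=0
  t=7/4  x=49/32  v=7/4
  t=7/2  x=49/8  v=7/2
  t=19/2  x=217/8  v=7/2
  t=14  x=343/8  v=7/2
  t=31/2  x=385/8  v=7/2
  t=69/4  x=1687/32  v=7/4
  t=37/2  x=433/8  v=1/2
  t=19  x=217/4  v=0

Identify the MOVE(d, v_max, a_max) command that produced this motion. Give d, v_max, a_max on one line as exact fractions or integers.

final state: t=19, x=217/4, v=0 → d = 217/4
a_max = (7/4−0)/(7/4−0) = 1
max v = 7/2 over t∈[7/2,31/2] → v_max = 7/2
check: 7/2·(7/2+12) = 217/4 ✓

d=217/4 v_max=7/2 a_max=1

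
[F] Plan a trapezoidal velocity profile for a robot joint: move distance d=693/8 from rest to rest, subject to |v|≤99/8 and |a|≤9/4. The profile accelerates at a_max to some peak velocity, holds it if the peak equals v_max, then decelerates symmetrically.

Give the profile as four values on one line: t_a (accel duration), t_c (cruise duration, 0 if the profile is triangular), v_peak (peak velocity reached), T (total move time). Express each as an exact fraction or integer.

(v_max)²/a_max = (99/8)²/(9/4) = 1089/16
693/8 ≥ 1089/16 → trapezoidal
t_a = (99/8)/(9/4) = 11/2; v_peak = 99/8
d_cruise = 693/8 − 1089/16 = 297/16; t_c = (297/16)/(99/8) = 3/2
T = 2·11/2 + 3/2 = 25/2

t_a=11/2 t_c=3/2 v_peak=99/8 T=25/2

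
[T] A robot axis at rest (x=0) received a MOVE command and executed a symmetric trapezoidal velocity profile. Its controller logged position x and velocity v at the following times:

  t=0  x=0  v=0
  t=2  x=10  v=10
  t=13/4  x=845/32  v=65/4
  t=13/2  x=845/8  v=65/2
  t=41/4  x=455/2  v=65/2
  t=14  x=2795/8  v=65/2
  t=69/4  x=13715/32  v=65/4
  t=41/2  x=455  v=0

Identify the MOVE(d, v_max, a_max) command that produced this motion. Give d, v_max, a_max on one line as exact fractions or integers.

final state: t=41/2, x=455, v=0 → d = 455
a_max = (10−0)/(2−0) = 5
max v = 65/2 over t∈[13/2,14] → v_max = 65/2
check: 65/2·(13/2+15/2) = 455 ✓

d=455 v_max=65/2 a_max=5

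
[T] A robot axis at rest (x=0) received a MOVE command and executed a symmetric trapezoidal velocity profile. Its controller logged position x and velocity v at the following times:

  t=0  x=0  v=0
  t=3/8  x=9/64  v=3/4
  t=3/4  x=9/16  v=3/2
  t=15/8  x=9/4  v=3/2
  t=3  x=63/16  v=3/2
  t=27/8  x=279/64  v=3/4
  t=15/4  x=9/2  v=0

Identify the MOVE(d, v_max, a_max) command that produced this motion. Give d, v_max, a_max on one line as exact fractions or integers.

d=9/2 v_max=3/2 a_max=2

final state: t=15/4, x=9/2, v=0 → d = 9/2
a_max = (3/4−0)/(3/8−0) = 2
max v = 3/2 over t∈[3/4,3] → v_max = 3/2
check: 3/2·(3/4+9/4) = 9/2 ✓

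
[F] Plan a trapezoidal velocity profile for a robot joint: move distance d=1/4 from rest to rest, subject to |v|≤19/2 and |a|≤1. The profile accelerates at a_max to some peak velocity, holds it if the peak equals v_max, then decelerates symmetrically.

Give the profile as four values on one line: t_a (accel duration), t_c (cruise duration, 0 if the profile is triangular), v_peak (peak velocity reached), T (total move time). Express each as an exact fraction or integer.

(v_max)²/a_max = (19/2)²/1 = 361/4
1/4 < 361/4 ⇒ no cruise
v_peak = √(1/4·1) = √(1/4) = 1/2
t_a = (1/2)/1 = 1/2; t_c = 0
T = 2·1/2 = 1

t_a=1/2 t_c=0 v_peak=1/2 T=1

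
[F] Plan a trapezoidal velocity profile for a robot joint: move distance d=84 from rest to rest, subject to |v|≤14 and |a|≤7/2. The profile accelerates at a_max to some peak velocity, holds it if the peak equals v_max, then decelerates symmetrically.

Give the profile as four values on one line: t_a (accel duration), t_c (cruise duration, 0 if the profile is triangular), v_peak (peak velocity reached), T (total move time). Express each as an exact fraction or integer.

v_max²/a_max = 14²/(7/2) = 56
84 ≥ 56 ⇒ cruise phase
t_a = 14/(7/2) = 4; v_peak = 14
d_cruise = 84 − 56 = 28; t_c = 28/14 = 2
T = 2·4 + 2 = 10

t_a=4 t_c=2 v_peak=14 T=10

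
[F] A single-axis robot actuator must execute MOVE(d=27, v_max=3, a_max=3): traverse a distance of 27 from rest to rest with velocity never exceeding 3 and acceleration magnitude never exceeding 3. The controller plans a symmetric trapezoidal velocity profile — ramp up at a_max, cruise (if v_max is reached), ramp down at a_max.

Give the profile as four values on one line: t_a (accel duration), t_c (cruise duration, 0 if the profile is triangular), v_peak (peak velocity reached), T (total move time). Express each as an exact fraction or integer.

t_a=1 t_c=8 v_peak=3 T=10

v_max²/a_max = 3²/3 = 3
27 ≥ 3 → trapezoidal
t_a = 3/3 = 1; v_peak = 3
d_cruise = 27 − 3 = 24; t_c = 24/3 = 8
T = 2·1 + 8 = 10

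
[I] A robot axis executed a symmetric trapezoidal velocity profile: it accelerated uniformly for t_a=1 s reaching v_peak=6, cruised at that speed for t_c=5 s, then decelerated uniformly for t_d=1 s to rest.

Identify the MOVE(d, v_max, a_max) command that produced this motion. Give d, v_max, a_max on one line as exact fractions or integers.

d=36 v_max=6 a_max=6

a_max = 6/1 = 6
d_a = ½·6·1 = 3; d_c = 6·5 = 30
d = 2·3 + 30 = 36
t_c = 5 > 0 → v_max = v_peak = 6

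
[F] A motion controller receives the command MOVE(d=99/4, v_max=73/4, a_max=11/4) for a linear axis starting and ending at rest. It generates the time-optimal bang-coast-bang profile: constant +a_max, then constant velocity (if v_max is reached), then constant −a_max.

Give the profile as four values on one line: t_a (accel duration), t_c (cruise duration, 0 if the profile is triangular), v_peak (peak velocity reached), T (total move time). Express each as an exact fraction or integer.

(v_max)²/a_max = (73/4)²/(11/4) = 5329/44
99/4 < 5329/44 so t_c = 0
v_peak = √(99/4·11/4) = √(1089/16) = 33/4
t_a = (33/4)/(11/4) = 3; t_c = 0
T = 2·3 = 6

t_a=3 t_c=0 v_peak=33/4 T=6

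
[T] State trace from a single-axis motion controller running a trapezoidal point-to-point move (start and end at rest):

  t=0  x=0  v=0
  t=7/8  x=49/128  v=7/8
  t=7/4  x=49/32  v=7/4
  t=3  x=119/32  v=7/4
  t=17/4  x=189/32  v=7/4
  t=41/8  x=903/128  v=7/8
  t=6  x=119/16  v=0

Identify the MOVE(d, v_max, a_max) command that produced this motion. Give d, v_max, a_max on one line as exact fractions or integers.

final state: t=6, x=119/16, v=0 → d = 119/16
a_max = (7/8−0)/(7/8−0) = 1
max v = 7/4 over t∈[7/4,17/4] → v_max = 7/4
check: 7/4·(7/4+5/2) = 119/16 ✓

d=119/16 v_max=7/4 a_max=1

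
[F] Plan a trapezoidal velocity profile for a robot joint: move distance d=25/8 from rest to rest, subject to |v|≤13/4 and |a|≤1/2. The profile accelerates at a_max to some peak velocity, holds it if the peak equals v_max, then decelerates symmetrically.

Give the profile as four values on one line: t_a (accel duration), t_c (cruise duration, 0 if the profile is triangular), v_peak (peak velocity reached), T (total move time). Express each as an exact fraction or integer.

v_max²/a_max = (13/4)²/(1/2) = 169/8
25/8 < 169/8 → triangular
v_peak = √(25/8·1/2) = √(25/16) = 5/4
t_a = (5/4)/(1/2) = 5/2; t_c = 0
T = 2·5/2 = 5

t_a=5/2 t_c=0 v_peak=5/4 T=5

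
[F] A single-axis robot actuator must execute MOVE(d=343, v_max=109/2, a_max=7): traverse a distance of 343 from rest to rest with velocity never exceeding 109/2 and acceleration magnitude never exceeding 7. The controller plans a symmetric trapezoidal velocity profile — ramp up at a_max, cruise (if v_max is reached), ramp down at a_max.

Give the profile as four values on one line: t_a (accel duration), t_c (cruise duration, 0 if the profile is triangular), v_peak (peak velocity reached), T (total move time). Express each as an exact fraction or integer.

t_a=7 t_c=0 v_peak=49 T=14

vₘ²/aₘ = (109/2)²/7 = 11881/28
343 < 11881/28 ⇒ no cruise
v_peak = √(343·7) = √2401 = 49
t_a = 49/7 = 7; t_c = 0
T = 2·7 = 14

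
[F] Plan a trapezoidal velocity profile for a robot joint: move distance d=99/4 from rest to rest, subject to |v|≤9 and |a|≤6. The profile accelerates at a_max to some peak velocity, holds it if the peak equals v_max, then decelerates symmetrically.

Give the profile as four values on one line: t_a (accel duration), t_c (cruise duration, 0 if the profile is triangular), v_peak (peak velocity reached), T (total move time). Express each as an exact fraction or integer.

t_a=3/2 t_c=5/4 v_peak=9 T=17/4

(v_max)²/a_max = 9²/6 = 27/2
99/4 ≥ 27/2 so v_max reached
t_a = 9/6 = 3/2; v_peak = 9
d_cruise = 99/4 − 27/2 = 45/4; t_c = (45/4)/9 = 5/4
T = 2·3/2 + 5/4 = 17/4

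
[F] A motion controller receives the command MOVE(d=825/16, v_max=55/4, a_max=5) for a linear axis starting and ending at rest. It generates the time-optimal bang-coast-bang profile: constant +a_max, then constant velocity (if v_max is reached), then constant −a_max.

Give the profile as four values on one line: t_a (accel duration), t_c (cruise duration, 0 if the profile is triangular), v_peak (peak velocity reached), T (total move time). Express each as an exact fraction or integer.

t_a=11/4 t_c=1 v_peak=55/4 T=13/2

(v_max)²/a_max = (55/4)²/5 = 605/16
825/16 ≥ 605/16 so v_max reached
t_a = (55/4)/5 = 11/4; v_peak = 55/4
d_cruise = 825/16 − 605/16 = 55/4; t_c = (55/4)/(55/4) = 1
T = 2·11/4 + 1 = 13/2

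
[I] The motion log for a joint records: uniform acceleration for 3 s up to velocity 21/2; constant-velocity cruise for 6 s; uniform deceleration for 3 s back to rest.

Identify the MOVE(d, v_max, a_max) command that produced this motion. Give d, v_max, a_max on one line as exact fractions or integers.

d=189/2 v_max=21/2 a_max=7/2

a_max = (21/2)/3 = 7/2
d_a = ½·21/2·3 = 63/4; d_c = 21/2·6 = 63
d = 2·63/4 + 63 = 189/2
t_c = 6 > 0 so v_max = 21/2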